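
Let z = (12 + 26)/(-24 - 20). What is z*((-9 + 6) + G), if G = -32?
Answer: 665/22 ≈ 30.227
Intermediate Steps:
z = -19/22 (z = 38/(-44) = 38*(-1/44) = -19/22 ≈ -0.86364)
z*((-9 + 6) + G) = -19*((-9 + 6) - 32)/22 = -19*(-3 - 32)/22 = -19/22*(-35) = 665/22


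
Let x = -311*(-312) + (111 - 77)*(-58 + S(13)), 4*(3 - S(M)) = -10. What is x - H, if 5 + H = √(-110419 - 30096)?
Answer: 95252 - I*√140515 ≈ 95252.0 - 374.85*I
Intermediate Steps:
S(M) = 11/2 (S(M) = 3 - ¼*(-10) = 3 + 5/2 = 11/2)
H = -5 + I*√140515 (H = -5 + √(-110419 - 30096) = -5 + √(-140515) = -5 + I*√140515 ≈ -5.0 + 374.85*I)
x = 95247 (x = -311*(-312) + (111 - 77)*(-58 + 11/2) = 97032 + 34*(-105/2) = 97032 - 1785 = 95247)
x - H = 95247 - (-5 + I*√140515) = 95247 + (5 - I*√140515) = 95252 - I*√140515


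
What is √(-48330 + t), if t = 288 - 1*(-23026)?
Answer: 2*I*√6254 ≈ 158.16*I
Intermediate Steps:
t = 23314 (t = 288 + 23026 = 23314)
√(-48330 + t) = √(-48330 + 23314) = √(-25016) = 2*I*√6254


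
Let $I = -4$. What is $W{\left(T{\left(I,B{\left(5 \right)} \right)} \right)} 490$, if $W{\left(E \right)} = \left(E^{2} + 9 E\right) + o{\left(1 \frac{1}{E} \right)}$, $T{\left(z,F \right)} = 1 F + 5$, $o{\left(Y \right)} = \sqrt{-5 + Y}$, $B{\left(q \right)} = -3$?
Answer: $10780 + 735 i \sqrt{2} \approx 10780.0 + 1039.4 i$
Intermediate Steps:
$T{\left(z,F \right)} = 5 + F$ ($T{\left(z,F \right)} = F + 5 = 5 + F$)
$W{\left(E \right)} = E^{2} + \sqrt{-5 + \frac{1}{E}} + 9 E$ ($W{\left(E \right)} = \left(E^{2} + 9 E\right) + \sqrt{-5 + 1 \frac{1}{E}} = \left(E^{2} + 9 E\right) + \sqrt{-5 + \frac{1}{E}} = E^{2} + \sqrt{-5 + \frac{1}{E}} + 9 E$)
$W{\left(T{\left(I,B{\left(5 \right)} \right)} \right)} 490 = \left(\left(5 - 3\right)^{2} + \sqrt{-5 + \frac{1}{5 - 3}} + 9 \left(5 - 3\right)\right) 490 = \left(2^{2} + \sqrt{-5 + \frac{1}{2}} + 9 \cdot 2\right) 490 = \left(4 + \sqrt{-5 + \frac{1}{2}} + 18\right) 490 = \left(4 + \sqrt{- \frac{9}{2}} + 18\right) 490 = \left(4 + \frac{3 i \sqrt{2}}{2} + 18\right) 490 = \left(22 + \frac{3 i \sqrt{2}}{2}\right) 490 = 10780 + 735 i \sqrt{2}$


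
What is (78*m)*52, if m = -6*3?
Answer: -73008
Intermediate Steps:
m = -18
(78*m)*52 = (78*(-18))*52 = -1404*52 = -73008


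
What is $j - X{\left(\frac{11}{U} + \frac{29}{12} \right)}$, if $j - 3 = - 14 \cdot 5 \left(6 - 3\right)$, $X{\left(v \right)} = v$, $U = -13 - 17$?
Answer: $- \frac{4181}{20} \approx -209.05$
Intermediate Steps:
$U = -30$
$j = -207$ ($j = 3 - 14 \cdot 5 \left(6 - 3\right) = 3 - 14 \cdot 5 \cdot 3 = 3 - 210 = -207$)
$j - X{\left(\frac{11}{U} + \frac{29}{12} \right)} = -207 - \left(\frac{11}{-30} + \frac{29}{12}\right) = -207 - \left(11 \left(- \frac{1}{30}\right) + 29 \cdot \frac{1}{12}\right) = -207 - \left(- \frac{11}{30} + \frac{29}{12}\right) = -207 - \frac{41}{20} = - \frac{4181}{20}$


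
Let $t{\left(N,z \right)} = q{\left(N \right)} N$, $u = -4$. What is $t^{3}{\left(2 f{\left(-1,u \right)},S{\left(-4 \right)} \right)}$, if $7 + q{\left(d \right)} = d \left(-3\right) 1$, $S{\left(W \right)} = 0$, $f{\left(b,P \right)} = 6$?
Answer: $-137388096$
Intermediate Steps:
$q{\left(d \right)} = -7 - 3 d$ ($q{\left(d \right)} = -7 + d \left(-3\right) 1 = -7 + - 3 d 1 = -7 - 3 d$)
$t{\left(N,z \right)} = N \left(-7 - 3 N\right)$ ($t{\left(N,z \right)} = \left(-7 - 3 N\right) N = N \left(-7 - 3 N\right)$)
$t^{3}{\left(2 f{\left(-1,u \right)},S{\left(-4 \right)} \right)} = \left(- 2 \cdot 6 \left(7 + 3 \cdot 2 \cdot 6\right)\right)^{3} = \left(\left(-1\right) 12 \left(7 + 3 \cdot 12\right)\right)^{3} = \left(\left(-1\right) 12 \left(7 + 36\right)\right)^{3} = \left(\left(-1\right) 12 \cdot 43\right)^{3} = \left(-516\right)^{3} = -137388096$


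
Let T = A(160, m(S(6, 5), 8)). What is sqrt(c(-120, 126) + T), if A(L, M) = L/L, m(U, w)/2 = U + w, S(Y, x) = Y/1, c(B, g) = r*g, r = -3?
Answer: I*sqrt(377) ≈ 19.417*I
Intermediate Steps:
c(B, g) = -3*g
S(Y, x) = Y (S(Y, x) = Y*1 = Y)
m(U, w) = 2*U + 2*w (m(U, w) = 2*(U + w) = 2*U + 2*w)
A(L, M) = 1
T = 1
sqrt(c(-120, 126) + T) = sqrt(-3*126 + 1) = sqrt(-378 + 1) = sqrt(-377) = I*sqrt(377)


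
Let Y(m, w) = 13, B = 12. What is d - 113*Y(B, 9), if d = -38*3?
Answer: -1583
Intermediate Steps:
d = -114
d - 113*Y(B, 9) = -114 - 113*13 = -114 - 1469 = -1583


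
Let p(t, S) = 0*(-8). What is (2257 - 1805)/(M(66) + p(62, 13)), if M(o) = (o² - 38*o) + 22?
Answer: 226/935 ≈ 0.24171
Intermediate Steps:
M(o) = 22 + o² - 38*o
p(t, S) = 0
(2257 - 1805)/(M(66) + p(62, 13)) = (2257 - 1805)/((22 + 66² - 38*66) + 0) = 452/((22 + 4356 - 2508) + 0) = 452/(1870 + 0) = 452/1870 = 452*(1/1870) = 226/935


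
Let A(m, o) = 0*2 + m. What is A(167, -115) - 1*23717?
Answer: -23550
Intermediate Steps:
A(m, o) = m (A(m, o) = 0 + m = m)
A(167, -115) - 1*23717 = 167 - 1*23717 = 167 - 23717 = -23550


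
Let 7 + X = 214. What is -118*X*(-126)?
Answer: 3077676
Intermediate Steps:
X = 207 (X = -7 + 214 = 207)
-118*X*(-126) = -118*207*(-126) = -24426*(-126) = 3077676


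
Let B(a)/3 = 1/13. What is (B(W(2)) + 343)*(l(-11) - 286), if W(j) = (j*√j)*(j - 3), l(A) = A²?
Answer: -736230/13 ≈ -56633.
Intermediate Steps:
W(j) = j^(3/2)*(-3 + j)
B(a) = 3/13
(B(W(2)) + 343)*(l(-11) - 286) = (3/13 + 343)*((-11)² - 286) = 4462*(121 - 286)/13 = (4462/13)*(-165) = -736230/13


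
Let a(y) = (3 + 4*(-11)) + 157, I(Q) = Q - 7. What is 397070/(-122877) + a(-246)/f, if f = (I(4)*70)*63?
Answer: -97546108/30104865 ≈ -3.2402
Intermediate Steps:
I(Q) = -7 + Q
f = -13230 (f = ((-7 + 4)*70)*63 = -3*70*63 = -210*63 = -13230)
a(y) = 116 (a(y) = (3 - 44) + 157 = -41 + 157 = 116)
397070/(-122877) + a(-246)/f = 397070/(-122877) + 116/(-13230) = 397070*(-1/122877) + 116*(-1/13230) = -397070/122877 - 58/6615 = -97546108/30104865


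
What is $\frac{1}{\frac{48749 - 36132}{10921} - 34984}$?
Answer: $- \frac{10921}{382047647} \approx -2.8585 \cdot 10^{-5}$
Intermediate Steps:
$\frac{1}{\frac{48749 - 36132}{10921} - 34984} = \frac{1}{12617 \cdot \frac{1}{10921} - 34984} = \frac{1}{\frac{12617}{10921} - 34984} = \frac{1}{- \frac{382047647}{10921}} = - \frac{10921}{382047647}$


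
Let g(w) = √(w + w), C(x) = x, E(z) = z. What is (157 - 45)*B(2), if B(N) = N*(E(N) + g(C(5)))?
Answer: 448 + 224*√10 ≈ 1156.3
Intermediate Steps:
g(w) = √2*√w (g(w) = √(2*w) = √2*√w)
B(N) = N*(N + √10) (B(N) = N*(N + √2*√5) = N*(N + √10))
(157 - 45)*B(2) = (157 - 45)*(2*(2 + √10)) = 112*(4 + 2*√10) = 448 + 224*√10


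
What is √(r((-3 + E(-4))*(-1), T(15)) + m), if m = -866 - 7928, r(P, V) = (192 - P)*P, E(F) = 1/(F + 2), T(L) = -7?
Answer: I*√32537/2 ≈ 90.19*I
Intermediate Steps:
E(F) = 1/(2 + F)
r(P, V) = P*(192 - P)
m = -8794
√(r((-3 + E(-4))*(-1), T(15)) + m) = √(((-3 + 1/(2 - 4))*(-1))*(192 - (-3 + 1/(2 - 4))*(-1)) - 8794) = √(((-3 + 1/(-2))*(-1))*(192 - (-3 + 1/(-2))*(-1)) - 8794) = √(((-3 - ½)*(-1))*(192 - (-3 - ½)*(-1)) - 8794) = √((-7/2*(-1))*(192 - (-7)*(-1)/2) - 8794) = √(7*(192 - 1*7/2)/2 - 8794) = √(7*(192 - 7/2)/2 - 8794) = √((7/2)*(377/2) - 8794) = √(2639/4 - 8794) = √(-32537/4) = I*√32537/2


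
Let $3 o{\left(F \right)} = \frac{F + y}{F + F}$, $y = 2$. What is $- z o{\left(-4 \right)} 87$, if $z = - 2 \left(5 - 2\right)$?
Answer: $\frac{87}{2} \approx 43.5$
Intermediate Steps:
$o{\left(F \right)} = \frac{2 + F}{6 F}$ ($o{\left(F \right)} = \frac{\left(F + 2\right) \frac{1}{F + F}}{3} = \frac{\left(2 + F\right) \frac{1}{2 F}}{3} = \frac{\frac{1}{2} \frac{1}{F} \left(2 + F\right)}{3} = \frac{2 + F}{6 F}$)
$z = -6$ ($z = \left(-2\right) 3 = -6$)
$- z o{\left(-4 \right)} 87 = - - 6 \frac{2 - 4}{6 \left(-4\right)} 87 = - - 6 \cdot \frac{1}{6} \left(- \frac{1}{4}\right) \left(-2\right) 87 = - \left(-6\right) \frac{1}{12} \cdot 87 = - \frac{\left(-1\right) 87}{2} = \left(-1\right) \left(- \frac{87}{2}\right) = \frac{87}{2}$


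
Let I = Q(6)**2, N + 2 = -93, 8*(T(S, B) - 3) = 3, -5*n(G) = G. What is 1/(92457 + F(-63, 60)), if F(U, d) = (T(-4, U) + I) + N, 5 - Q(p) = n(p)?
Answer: 200/18480763 ≈ 1.0822e-5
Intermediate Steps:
n(G) = -G/5
T(S, B) = 27/8 (T(S, B) = 3 + (1/8)*3 = 3 + 3/8 = 27/8)
N = -95 (N = -2 - 93 = -95)
Q(p) = 5 + p/5 (Q(p) = 5 - (-1)*p/5 = 5 + p/5)
I = 961/25 (I = (5 + (1/5)*6)**2 = (5 + 6/5)**2 = (31/5)**2 = 961/25 ≈ 38.440)
F(U, d) = -10637/200 (F(U, d) = (27/8 + 961/25) - 95 = 8363/200 - 95 = -10637/200)
1/(92457 + F(-63, 60)) = 1/(92457 - 10637/200) = 1/(18480763/200) = 200/18480763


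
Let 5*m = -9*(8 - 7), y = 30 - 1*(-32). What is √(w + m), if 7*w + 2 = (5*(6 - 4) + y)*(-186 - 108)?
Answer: I*√3706955/35 ≈ 55.01*I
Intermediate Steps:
y = 62 (y = 30 + 32 = 62)
w = -21170/7 (w = -2/7 + ((5*(6 - 4) + 62)*(-186 - 108))/7 = -2/7 + ((5*2 + 62)*(-294))/7 = -2/7 + ((10 + 62)*(-294))/7 = -2/7 + (72*(-294))/7 = -2/7 + (⅐)*(-21168) = -2/7 - 3024 = -21170/7 ≈ -3024.3)
m = -9/5 (m = (-9*(8 - 7))/5 = (-9*1)/5 = (⅕)*(-9) = -9/5 ≈ -1.8000)
√(w + m) = √(-21170/7 - 9/5) = √(-105913/35) = I*√3706955/35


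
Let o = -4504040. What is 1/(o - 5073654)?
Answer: -1/9577694 ≈ -1.0441e-7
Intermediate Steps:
1/(o - 5073654) = 1/(-4504040 - 5073654) = 1/(-9577694) = -1/9577694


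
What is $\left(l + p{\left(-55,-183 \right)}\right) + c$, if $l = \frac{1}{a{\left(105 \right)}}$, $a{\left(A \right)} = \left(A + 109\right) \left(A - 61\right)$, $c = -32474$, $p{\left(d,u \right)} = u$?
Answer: $- \frac{307498311}{9416} \approx -32657.0$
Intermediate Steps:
$a{\left(A \right)} = \left(-61 + A\right) \left(109 + A\right)$ ($a{\left(A \right)} = \left(109 + A\right) \left(-61 + A\right) = \left(-61 + A\right) \left(109 + A\right)$)
$l = \frac{1}{9416}$ ($l = \frac{1}{-6649 + 105^{2} + 48 \cdot 105} = \frac{1}{-6649 + 11025 + 5040} = \frac{1}{9416} \approx 0.0001062$)
$\left(l + p{\left(-55,-183 \right)}\right) + c = \left(\frac{1}{9416} - 183\right) - 32474 = - \frac{1723127}{9416} - 32474 = - \frac{307498311}{9416}$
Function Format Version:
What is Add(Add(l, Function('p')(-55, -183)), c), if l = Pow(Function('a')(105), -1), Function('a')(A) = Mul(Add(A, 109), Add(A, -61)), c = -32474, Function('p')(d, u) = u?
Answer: Rational(-307498311, 9416) ≈ -32657.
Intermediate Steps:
Function('a')(A) = Mul(Add(-61, A), Add(109, A)) (Function('a')(A) = Mul(Add(109, A), Add(-61, A)) = Mul(Add(-61, A), Add(109, A)))
l = Rational(1, 9416) (l = Pow(Add(-6649, Pow(105, 2), Mul(48, 105)), -1) = Pow(Add(-6649, 11025, 5040), -1) = Pow(9416, -1) = Rational(1, 9416) ≈ 0.00010620)
Add(Add(l, Function('p')(-55, -183)), c) = Add(Add(Rational(1, 9416), -183), -32474) = Add(Rational(-1723127, 9416), -32474) = Rational(-307498311, 9416)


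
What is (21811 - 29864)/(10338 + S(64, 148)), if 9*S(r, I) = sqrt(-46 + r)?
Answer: -374633613/480934097 + 24159*sqrt(2)/961868194 ≈ -0.77894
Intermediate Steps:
S(r, I) = sqrt(-46 + r)/9
(21811 - 29864)/(10338 + S(64, 148)) = (21811 - 29864)/(10338 + sqrt(-46 + 64)/9) = -8053/(10338 + sqrt(18)/9) = -8053/(10338 + (3*sqrt(2))/9) = -8053/(10338 + sqrt(2)/3)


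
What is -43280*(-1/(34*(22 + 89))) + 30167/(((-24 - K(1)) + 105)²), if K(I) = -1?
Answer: 202432489/12688188 ≈ 15.954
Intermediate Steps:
-43280*(-1/(34*(22 + 89))) + 30167/(((-24 - K(1)) + 105)²) = -43280*(-1/(34*(22 + 89))) + 30167/(((-24 - 1*(-1)) + 105)²) = -43280/(111*(-34)) + 30167/(((-24 + 1) + 105)²) = -43280/(-3774) + 30167/((-23 + 105)²) = -43280*(-1/3774) + 30167/(82²) = 21640/1887 + 30167/6724 = 202432489/12688188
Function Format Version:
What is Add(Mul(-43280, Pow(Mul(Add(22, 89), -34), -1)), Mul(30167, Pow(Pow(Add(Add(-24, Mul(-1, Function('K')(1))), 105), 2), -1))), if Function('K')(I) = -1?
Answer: Rational(202432489, 12688188) ≈ 15.954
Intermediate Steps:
Add(Mul(-43280, Pow(Mul(Add(22, 89), -34), -1)), Mul(30167, Pow(Pow(Add(Add(-24, Mul(-1, Function('K')(1))), 105), 2), -1))) = Add(Mul(-43280, Pow(Mul(Add(22, 89), -34), -1)), Mul(30167, Pow(Pow(Add(Add(-24, Mul(-1, -1)), 105), 2), -1))) = Add(Mul(-43280, Pow(Mul(111, -34), -1)), Mul(30167, Pow(Pow(Add(Add(-24, 1), 105), 2), -1))) = Add(Mul(-43280, Pow(-3774, -1)), Mul(30167, Pow(Pow(Add(-23, 105), 2), -1))) = Add(Mul(-43280, Rational(-1, 3774)), Mul(30167, Pow(Pow(82, 2), -1))) = Add(Rational(21640, 1887), Mul(30167, Pow(6724, -1))) = Add(Rational(21640, 1887), Mul(30167, Rational(1, 6724))) = Add(Rational(21640, 1887), Rational(30167, 6724)) = Rational(202432489, 12688188)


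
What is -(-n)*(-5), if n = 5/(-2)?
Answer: 25/2 ≈ 12.500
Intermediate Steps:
n = -5/2 (n = 5*(-1/2) = -5/2 ≈ -2.5000)
-(-n)*(-5) = -(-1*(-5/2))*(-5) = -5*(-5)/2 = -1*(-25/2) = 25/2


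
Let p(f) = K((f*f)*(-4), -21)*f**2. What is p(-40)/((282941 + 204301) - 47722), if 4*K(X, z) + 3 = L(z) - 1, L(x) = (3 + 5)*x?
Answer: -430/2747 ≈ -0.15653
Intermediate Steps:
L(x) = 8*x
K(X, z) = -1 + 2*z (K(X, z) = -3/4 + (8*z - 1)/4 = -3/4 + (-1 + 8*z)/4 = -3/4 + (-1/4 + 2*z) = -1 + 2*z)
p(f) = -43*f**2 (p(f) = (-1 + 2*(-21))*f**2 = (-1 - 42)*f**2 = -43*f**2)
p(-40)/((282941 + 204301) - 47722) = (-43*(-40)**2)/((282941 + 204301) - 47722) = (-43*1600)/(487242 - 47722) = -68800/439520 = -68800*1/439520 = -430/2747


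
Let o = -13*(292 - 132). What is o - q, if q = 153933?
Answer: -156013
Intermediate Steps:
o = -2080 (o = -13*160 = -2080)
o - q = -2080 - 1*153933 = -2080 - 153933 = -156013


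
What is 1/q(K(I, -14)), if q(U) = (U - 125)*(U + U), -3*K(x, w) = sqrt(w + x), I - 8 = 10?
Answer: 9/1508 ≈ 0.0059682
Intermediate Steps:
I = 18 (I = 8 + 10 = 18)
K(x, w) = -sqrt(w + x)/3
q(U) = 2*U*(-125 + U) (q(U) = (-125 + U)*(2*U) = 2*U*(-125 + U))
1/q(K(I, -14)) = 1/(2*(-sqrt(-14 + 18)/3)*(-125 - sqrt(-14 + 18)/3)) = 1/(2*(-sqrt(4)/3)*(-125 - sqrt(4)/3)) = 1/(2*(-1/3*2)*(-125 - 1/3*2)) = 1/(2*(-2/3)*(-125 - 2/3)) = 1/(2*(-2/3)*(-377/3)) = 1/(1508/9) = 9/1508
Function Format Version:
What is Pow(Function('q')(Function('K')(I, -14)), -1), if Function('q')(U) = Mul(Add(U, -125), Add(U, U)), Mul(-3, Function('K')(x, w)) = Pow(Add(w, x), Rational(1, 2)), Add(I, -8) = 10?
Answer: Rational(9, 1508) ≈ 0.0059682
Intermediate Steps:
I = 18 (I = Add(8, 10) = 18)
Function('K')(x, w) = Mul(Rational(-1, 3), Pow(Add(w, x), Rational(1, 2)))
Function('q')(U) = Mul(2, U, Add(-125, U)) (Function('q')(U) = Mul(Add(-125, U), Mul(2, U)) = Mul(2, U, Add(-125, U)))
Pow(Function('q')(Function('K')(I, -14)), -1) = Pow(Mul(2, Mul(Rational(-1, 3), Pow(Add(-14, 18), Rational(1, 2))), Add(-125, Mul(Rational(-1, 3), Pow(Add(-14, 18), Rational(1, 2))))), -1) = Pow(Mul(2, Mul(Rational(-1, 3), Pow(4, Rational(1, 2))), Add(-125, Mul(Rational(-1, 3), Pow(4, Rational(1, 2))))), -1) = Pow(Mul(2, Mul(Rational(-1, 3), 2), Add(-125, Mul(Rational(-1, 3), 2))), -1) = Pow(Mul(2, Rational(-2, 3), Add(-125, Rational(-2, 3))), -1) = Pow(Mul(2, Rational(-2, 3), Rational(-377, 3)), -1) = Pow(Rational(1508, 9), -1) = Rational(9, 1508)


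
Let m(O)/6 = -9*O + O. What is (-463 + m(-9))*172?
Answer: -5332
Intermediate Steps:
m(O) = -48*O (m(O) = 6*(-9*O + O) = 6*(-8*O) = -48*O)
(-463 + m(-9))*172 = (-463 - 48*(-9))*172 = (-463 + 432)*172 = -31*172 = -5332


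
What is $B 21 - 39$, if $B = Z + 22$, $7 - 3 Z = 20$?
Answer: $332$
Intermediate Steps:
$Z = - \frac{13}{3}$ ($Z = \frac{7}{3} - \frac{20}{3} = - \frac{13}{3} \approx -4.3333$)
$B = \frac{53}{3}$ ($B = - \frac{13}{3} + 22 = \frac{53}{3} \approx 17.667$)
$B 21 - 39 = \frac{53}{3} \cdot 21 - 39 = 371 - 39 = 332$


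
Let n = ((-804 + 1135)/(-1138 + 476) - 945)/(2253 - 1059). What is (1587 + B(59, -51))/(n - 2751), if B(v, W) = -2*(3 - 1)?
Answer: -3780204/6571279 ≈ -0.57526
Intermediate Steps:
B(v, W) = -4 (B(v, W) = -2*2 = -4)
n = -1891/2388 (n = (331/(-662) - 945)/1194 = (331*(-1/662) - 945)*(1/1194) = (-½ - 945)*(1/1194) = -1891/2*1/1194 = -1891/2388 ≈ -0.79188)
(1587 + B(59, -51))/(n - 2751) = (1587 - 4)/(-1891/2388 - 2751) = 1583/(-6571279/2388) = 1583*(-2388/6571279) = -3780204/6571279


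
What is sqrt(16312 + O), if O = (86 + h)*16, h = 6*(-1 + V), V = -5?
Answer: 2*sqrt(4278) ≈ 130.81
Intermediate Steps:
h = -36 (h = 6*(-1 - 5) = 6*(-6) = -36)
O = 800 (O = (86 - 36)*16 = 50*16 = 800)
sqrt(16312 + O) = sqrt(16312 + 800) = sqrt(17112) = 2*sqrt(4278)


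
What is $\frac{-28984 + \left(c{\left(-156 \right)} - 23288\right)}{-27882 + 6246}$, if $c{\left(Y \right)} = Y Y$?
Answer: $\frac{776}{601} \approx 1.2912$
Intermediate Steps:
$c{\left(Y \right)} = Y^{2}$
$\frac{-28984 + \left(c{\left(-156 \right)} - 23288\right)}{-27882 + 6246} = \frac{-28984 - \left(23288 - \left(-156\right)^{2}\right)}{-27882 + 6246} = \frac{-28984 + \left(24336 - 23288\right)}{-21636} = \left(-28984 + 1048\right) \left(- \frac{1}{21636}\right) = \left(-27936\right) \left(- \frac{1}{21636}\right) = \frac{776}{601}$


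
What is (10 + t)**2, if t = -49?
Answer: 1521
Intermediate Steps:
(10 + t)**2 = (10 - 49)**2 = (-39)**2 = 1521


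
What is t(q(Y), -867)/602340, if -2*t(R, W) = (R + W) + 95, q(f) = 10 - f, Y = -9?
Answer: 251/401560 ≈ 0.00062506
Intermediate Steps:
t(R, W) = -95/2 - R/2 - W/2 (t(R, W) = -((R + W) + 95)/2 = -(95 + R + W)/2 = -95/2 - R/2 - W/2)
t(q(Y), -867)/602340 = (-95/2 - (10 - 1*(-9))/2 - ½*(-867))/602340 = (-95/2 - (10 + 9)/2 + 867/2)*(1/602340) = (-95/2 - ½*19 + 867/2)*(1/602340) = (-95/2 - 19/2 + 867/2)*(1/602340) = (753/2)*(1/602340) = 251/401560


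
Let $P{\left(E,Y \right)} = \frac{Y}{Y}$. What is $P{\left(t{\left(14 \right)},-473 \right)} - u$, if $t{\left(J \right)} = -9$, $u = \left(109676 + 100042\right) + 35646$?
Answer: $-245363$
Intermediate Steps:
$u = 245364$ ($u = 209718 + 35646 = 245364$)
$P{\left(E,Y \right)} = 1$
$P{\left(t{\left(14 \right)},-473 \right)} - u = 1 - 245364 = -245363$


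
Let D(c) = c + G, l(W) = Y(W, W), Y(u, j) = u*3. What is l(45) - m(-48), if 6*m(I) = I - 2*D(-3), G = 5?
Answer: 431/3 ≈ 143.67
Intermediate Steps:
Y(u, j) = 3*u
l(W) = 3*W
D(c) = 5 + c (D(c) = c + 5 = 5 + c)
m(I) = -⅔ + I/6 (m(I) = (I - 2*(5 - 3))/6 = (I - 2*2)/6 = (I - 4)/6 = (-4 + I)/6 = -⅔ + I/6)
l(45) - m(-48) = 3*45 - (-⅔ + (⅙)*(-48)) = 135 - (-⅔ - 8) = 135 - 1*(-26/3) = 135 + 26/3 = 431/3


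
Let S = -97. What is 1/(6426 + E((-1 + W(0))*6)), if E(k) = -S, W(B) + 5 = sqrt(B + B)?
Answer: 1/6523 ≈ 0.00015330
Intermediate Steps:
W(B) = -5 + sqrt(2)*sqrt(B) (W(B) = -5 + sqrt(B + B) = -5 + sqrt(2*B) = -5 + sqrt(2)*sqrt(B))
E(k) = 97 (E(k) = -1*(-97) = 97)
1/(6426 + E((-1 + W(0))*6)) = 1/(6426 + 97) = 1/6523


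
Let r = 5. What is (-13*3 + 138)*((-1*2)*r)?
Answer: -990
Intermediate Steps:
(-13*3 + 138)*((-1*2)*r) = (-13*3 + 138)*(-1*2*5) = (-39 + 138)*(-2*5) = 99*(-10) = -990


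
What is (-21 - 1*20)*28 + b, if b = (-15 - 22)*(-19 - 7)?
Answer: -186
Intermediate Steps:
b = 962 (b = -37*(-26) = 962)
(-21 - 1*20)*28 + b = (-21 - 1*20)*28 + 962 = (-21 - 20)*28 + 962 = -41*28 + 962 = -1148 + 962 = -186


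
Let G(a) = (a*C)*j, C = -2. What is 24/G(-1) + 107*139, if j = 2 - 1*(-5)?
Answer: 104123/7 ≈ 14875.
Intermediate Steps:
j = 7 (j = 2 + 5 = 7)
G(a) = -14*a (G(a) = (a*(-2))*7 = -2*a*7 = -14*a)
24/G(-1) + 107*139 = 24/((-14*(-1))) + 107*139 = 24/14 + 14873 = 24*(1/14) + 14873 = 12/7 + 14873 = 104123/7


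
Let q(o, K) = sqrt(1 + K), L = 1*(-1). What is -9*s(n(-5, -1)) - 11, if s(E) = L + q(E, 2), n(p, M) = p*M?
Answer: -2 - 9*sqrt(3) ≈ -17.588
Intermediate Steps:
n(p, M) = M*p
L = -1
s(E) = -1 + sqrt(3) (s(E) = -1 + sqrt(1 + 2) = -1 + sqrt(3))
-9*s(n(-5, -1)) - 11 = -9*(-1 + sqrt(3)) - 11 = (9 - 9*sqrt(3)) - 11 = -2 - 9*sqrt(3)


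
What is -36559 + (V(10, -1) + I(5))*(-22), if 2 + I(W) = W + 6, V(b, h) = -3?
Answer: -36691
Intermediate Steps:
I(W) = 4 + W (I(W) = -2 + (W + 6) = -2 + (6 + W) = 4 + W)
-36559 + (V(10, -1) + I(5))*(-22) = -36559 + (-3 + (4 + 5))*(-22) = -36559 + (-3 + 9)*(-22) = -36559 + 6*(-22) = -36559 - 132 = -36691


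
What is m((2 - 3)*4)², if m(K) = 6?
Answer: 36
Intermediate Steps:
m((2 - 3)*4)² = 6² = 36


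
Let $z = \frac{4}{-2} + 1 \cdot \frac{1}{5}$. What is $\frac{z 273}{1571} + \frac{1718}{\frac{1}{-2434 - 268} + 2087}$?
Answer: $\frac{22607990419}{44294918415} \approx 0.5104$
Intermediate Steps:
$z = - \frac{9}{5}$ ($z = 4 \left(- \frac{1}{2}\right) + 1 \cdot \frac{1}{5} = -2 + \frac{1}{5} = - \frac{9}{5} \approx -1.8$)
$\frac{z 273}{1571} + \frac{1718}{\frac{1}{-2434 - 268} + 2087} = \frac{\left(- \frac{9}{5}\right) 273}{1571} + \frac{1718}{\frac{1}{-2434 - 268} + 2087} = \left(- \frac{2457}{5}\right) \frac{1}{1571} + \frac{1718}{\frac{1}{-2702} + 2087} = - \frac{2457}{7855} + \frac{1718}{- \frac{1}{2702} + 2087} = - \frac{2457}{7855} + \frac{1718}{\frac{5639073}{2702}} = - \frac{2457}{7855} + 1718 \cdot \frac{2702}{5639073} = - \frac{2457}{7855} + \frac{4642036}{5639073} = \frac{22607990419}{44294918415}$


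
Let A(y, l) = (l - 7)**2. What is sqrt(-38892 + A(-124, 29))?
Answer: 2*I*sqrt(9602) ≈ 195.98*I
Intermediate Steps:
A(y, l) = (-7 + l)**2
sqrt(-38892 + A(-124, 29)) = sqrt(-38892 + (-7 + 29)**2) = sqrt(-38892 + 22**2) = sqrt(-38892 + 484) = sqrt(-38408) = 2*I*sqrt(9602)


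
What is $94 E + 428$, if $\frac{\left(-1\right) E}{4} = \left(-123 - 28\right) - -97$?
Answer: $20732$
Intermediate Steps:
$E = 216$ ($E = - 4 \left(\left(-123 - 28\right) - -97\right) = - 4 \left(\left(-123 - 28\right) + 97\right) = - 4 \left(-151 + 97\right) = \left(-4\right) \left(-54\right) = 216$)
$94 E + 428 = 94 \cdot 216 + 428 = 20304 + 428 = 20732$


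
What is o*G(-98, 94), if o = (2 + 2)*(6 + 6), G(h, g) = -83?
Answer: -3984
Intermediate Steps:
o = 48 (o = 4*12 = 48)
o*G(-98, 94) = 48*(-83) = -3984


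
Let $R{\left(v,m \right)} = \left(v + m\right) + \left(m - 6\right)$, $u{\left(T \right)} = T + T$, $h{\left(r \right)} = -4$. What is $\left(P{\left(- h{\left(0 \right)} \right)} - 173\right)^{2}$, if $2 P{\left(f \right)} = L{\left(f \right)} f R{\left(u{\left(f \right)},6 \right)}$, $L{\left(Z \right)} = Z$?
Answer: $3721$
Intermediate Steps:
$u{\left(T \right)} = 2 T$
$R{\left(v,m \right)} = -6 + v + 2 m$ ($R{\left(v,m \right)} = \left(m + v\right) + \left(m - 6\right) = \left(m + v\right) + \left(-6 + m\right) = -6 + v + 2 m$)
$P{\left(f \right)} = \frac{f^{2} \left(6 + 2 f\right)}{2}$ ($P{\left(f \right)} = \frac{f f \left(-6 + 2 f + 2 \cdot 6\right)}{2} = \frac{f^{2} \left(-6 + 2 f + 12\right)}{2} = \frac{f^{2} \left(6 + 2 f\right)}{2}$)
$\left(P{\left(- h{\left(0 \right)} \right)} - 173\right)^{2} = \left(\left(\left(-1\right) \left(-4\right)\right)^{2} \left(3 - -4\right) - 173\right)^{2} = \left(4^{2} \left(3 + 4\right) - 173\right)^{2} = \left(16 \cdot 7 - 173\right)^{2} = \left(112 - 173\right)^{2} = \left(-61\right)^{2} = 3721$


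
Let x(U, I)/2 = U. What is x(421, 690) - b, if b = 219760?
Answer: -218918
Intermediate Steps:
x(U, I) = 2*U
x(421, 690) - b = 2*421 - 1*219760 = 842 - 219760 = -218918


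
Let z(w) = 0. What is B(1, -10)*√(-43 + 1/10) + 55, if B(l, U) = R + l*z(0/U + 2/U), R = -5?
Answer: 55 - I*√4290/2 ≈ 55.0 - 32.749*I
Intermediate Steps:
B(l, U) = -5 (B(l, U) = -5 + l*0 = -5 + 0 = -5)
B(1, -10)*√(-43 + 1/10) + 55 = -5*√(-43 + 1/10) + 55 = -5*√(-43 + ⅒) + 55 = -I*√4290/2 + 55 = 55 - I*√4290/2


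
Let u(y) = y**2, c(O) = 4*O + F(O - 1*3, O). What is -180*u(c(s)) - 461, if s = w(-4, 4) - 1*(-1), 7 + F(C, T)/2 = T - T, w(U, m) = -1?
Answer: -35741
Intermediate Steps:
F(C, T) = -14 (F(C, T) = -14 + 2*(T - T) = -14 + 2*0 = -14 + 0 = -14)
s = 0 (s = -1 - 1*(-1) = -1 + 1 = 0)
c(O) = -14 + 4*O (c(O) = 4*O - 14 = -14 + 4*O)
-180*u(c(s)) - 461 = -180*(-14 + 4*0)**2 - 461 = -180*(-14 + 0)**2 - 461 = -180*(-14)**2 - 461 = -180*196 - 461 = -35280 - 461 = -35741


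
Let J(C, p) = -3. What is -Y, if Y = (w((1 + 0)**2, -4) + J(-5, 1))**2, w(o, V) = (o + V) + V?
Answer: -100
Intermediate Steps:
w(o, V) = o + 2*V (w(o, V) = (V + o) + V = o + 2*V)
Y = 100 (Y = (((1 + 0)**2 + 2*(-4)) - 3)**2 = ((1**2 - 8) - 3)**2 = ((1 - 8) - 3)**2 = (-7 - 3)**2 = (-10)**2 = 100)
-Y = -1*100 = -100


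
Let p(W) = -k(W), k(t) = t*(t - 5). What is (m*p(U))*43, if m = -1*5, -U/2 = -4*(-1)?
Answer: 22360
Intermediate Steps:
U = -8 (U = -(-8)*(-1) = -2*4 = -8)
k(t) = t*(-5 + t)
p(W) = -W*(-5 + W)
m = -5
(m*p(U))*43 = -(-40)*(5 - 1*(-8))*43 = -(-40)*(5 + 8)*43 = -(-40)*13*43 = -5*(-104)*43 = 520*43 = 22360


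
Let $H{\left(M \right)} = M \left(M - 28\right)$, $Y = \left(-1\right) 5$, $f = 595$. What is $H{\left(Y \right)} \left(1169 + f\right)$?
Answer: $291060$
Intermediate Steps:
$Y = -5$
$H{\left(M \right)} = M \left(-28 + M\right)$
$H{\left(Y \right)} \left(1169 + f\right) = - 5 \left(-28 - 5\right) \left(1169 + 595\right) = \left(-5\right) \left(-33\right) 1764 = 165 \cdot 1764 = 291060$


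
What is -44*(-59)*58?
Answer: 150568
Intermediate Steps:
-44*(-59)*58 = 2596*58 = 150568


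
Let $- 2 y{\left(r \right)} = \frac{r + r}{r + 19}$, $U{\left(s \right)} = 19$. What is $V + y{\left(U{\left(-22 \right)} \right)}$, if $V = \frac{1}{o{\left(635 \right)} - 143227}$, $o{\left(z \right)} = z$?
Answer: $- \frac{71297}{142592} \approx -0.50001$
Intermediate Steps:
$y{\left(r \right)} = - \frac{r}{19 + r}$ ($y{\left(r \right)} = - \frac{\left(r + r\right) \frac{1}{r + 19}}{2} = - \frac{2 r \frac{1}{19 + r}}{2} = - \frac{r}{19 + r}$)
$V = - \frac{1}{142592}$ ($V = \frac{1}{635 - 143227} = \frac{1}{-142592} = - \frac{1}{142592} \approx -7.013 \cdot 10^{-6}$)
$V + y{\left(U{\left(-22 \right)} \right)} = - \frac{1}{142592} - \frac{19}{19 + 19} = - \frac{1}{142592} - \frac{19}{38} = - \frac{1}{142592} - 19 \cdot \frac{1}{38} = - \frac{1}{142592} - \frac{1}{2} = - \frac{71297}{142592}$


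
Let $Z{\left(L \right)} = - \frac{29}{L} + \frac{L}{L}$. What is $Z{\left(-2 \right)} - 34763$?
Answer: $- \frac{69495}{2} \approx -34748.0$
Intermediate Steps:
$Z{\left(L \right)} = 1 - \frac{29}{L}$ ($Z{\left(L \right)} = - \frac{29}{L} + 1 = 1 - \frac{29}{L}$)
$Z{\left(-2 \right)} - 34763 = \frac{-29 - 2}{-2} - 34763 = \left(- \frac{1}{2}\right) \left(-31\right) - 34763 = \frac{31}{2} - 34763 = - \frac{69495}{2}$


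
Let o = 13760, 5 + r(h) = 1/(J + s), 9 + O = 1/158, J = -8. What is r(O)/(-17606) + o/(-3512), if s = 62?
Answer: -1635127189/417367836 ≈ -3.9177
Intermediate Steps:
O = -1421/158 (O = -9 + 1/158 = -1421/158 ≈ -8.9937)
r(h) = -269/54 (r(h) = -5 + 1/(-8 + 62) = -5 + 1/54 = -269/54)
r(O)/(-17606) + o/(-3512) = -269/54/(-17606) + 13760/(-3512) = -269/54*(-1/17606) + 13760*(-1/3512) = 269/950724 - 1720/439 = -1635127189/417367836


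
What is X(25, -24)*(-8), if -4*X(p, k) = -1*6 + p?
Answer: 38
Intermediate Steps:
X(p, k) = 3/2 - p/4 (X(p, k) = -(-1*6 + p)/4 = -(-6 + p)/4 = 3/2 - p/4)
X(25, -24)*(-8) = (3/2 - ¼*25)*(-8) = (3/2 - 25/4)*(-8) = -19/4*(-8) = 38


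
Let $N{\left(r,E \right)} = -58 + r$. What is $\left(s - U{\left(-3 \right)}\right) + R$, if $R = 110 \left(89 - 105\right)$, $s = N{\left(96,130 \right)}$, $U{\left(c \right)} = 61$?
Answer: $-1783$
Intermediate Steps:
$s = 38$ ($s = -58 + 96 = 38$)
$R = -1760$ ($R = 110 \left(-16\right) = -1760$)
$\left(s - U{\left(-3 \right)}\right) + R = \left(38 - 61\right) - 1760 = -23 - 1760 = -1783$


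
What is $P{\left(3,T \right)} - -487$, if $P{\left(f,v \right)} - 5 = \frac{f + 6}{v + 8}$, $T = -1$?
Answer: $\frac{3453}{7} \approx 493.29$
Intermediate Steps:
$P{\left(f,v \right)} = 5 + \frac{6 + f}{8 + v}$ ($P{\left(f,v \right)} = 5 + \frac{f + 6}{v + 8} = 5 + \frac{6 + f}{8 + v}$)
$P{\left(3,T \right)} - -487 = \frac{46 + 3 + 5 \left(-1\right)}{8 - 1} - -487 = \frac{46 + 3 - 5}{7} + 487 = \frac{1}{7} \cdot 44 + 487 = \frac{44}{7} + 487 = \frac{3453}{7}$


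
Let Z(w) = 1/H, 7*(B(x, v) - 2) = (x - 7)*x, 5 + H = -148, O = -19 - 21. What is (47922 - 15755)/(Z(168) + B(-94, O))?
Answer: 34450857/1454717 ≈ 23.682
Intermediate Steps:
O = -40
H = -153 (H = -5 - 148 = -153)
B(x, v) = 2 + x*(-7 + x)/7 (B(x, v) = 2 + ((x - 7)*x)/7 = 2 + ((-7 + x)*x)/7 = 2 + (x*(-7 + x))/7 = 2 + x*(-7 + x)/7)
Z(w) = -1/153 (Z(w) = 1/(-153) = -1/153)
(47922 - 15755)/(Z(168) + B(-94, O)) = (47922 - 15755)/(-1/153 + (2 - 1*(-94) + (⅐)*(-94)²)) = 32167/(-1/153 + (2 + 94 + (⅐)*8836)) = 32167/(-1/153 + (2 + 94 + 8836/7)) = 32167/(-1/153 + 9508/7) = 32167/(1454717/1071) = 32167*(1071/1454717) = 34450857/1454717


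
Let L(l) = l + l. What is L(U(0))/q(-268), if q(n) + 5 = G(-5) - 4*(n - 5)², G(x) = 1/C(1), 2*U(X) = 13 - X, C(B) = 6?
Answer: -78/1788725 ≈ -4.3607e-5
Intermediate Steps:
U(X) = 13/2 - X/2 (U(X) = (13 - X)/2 = 13/2 - X/2)
G(x) = ⅙ (G(x) = 1/6 = ⅙)
L(l) = 2*l
q(n) = -29/6 - 4*(-5 + n)² (q(n) = -5 + (⅙ - 4*(n - 5)²) = -5 + (⅙ - 4*(-5 + n)²) = -29/6 - 4*(-5 + n)²)
L(U(0))/q(-268) = (2*(13/2 - ½*0))/(-29/6 - 4*(-5 - 268)²) = (2*(13/2 + 0))/(-29/6 - 4*(-273)²) = (2*(13/2))/(-29/6 - 4*74529) = 13/(-29/6 - 298116) = 13/(-1788725/6) = 13*(-6/1788725) = -78/1788725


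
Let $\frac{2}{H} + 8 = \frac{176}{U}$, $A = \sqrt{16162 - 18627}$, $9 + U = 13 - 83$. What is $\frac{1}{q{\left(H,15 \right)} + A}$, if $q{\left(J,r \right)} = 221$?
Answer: $\frac{13}{3018} - \frac{i \sqrt{2465}}{51306} \approx 0.0043075 - 0.0009677 i$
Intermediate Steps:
$U = -79$ ($U = -9 + \left(13 - 83\right) = -9 - 70 = -79$)
$A = i \sqrt{2465}$ ($A = \sqrt{-2465} = i \sqrt{2465} \approx 49.649 i$)
$H = - \frac{79}{404}$ ($H = \frac{2}{-8 + \frac{176}{-79}} = \frac{2}{-8 + 176 \left(- \frac{1}{79}\right)} = \frac{2}{-8 - \frac{176}{79}} = \frac{2}{- \frac{808}{79}} = 2 \left(- \frac{79}{808}\right) = - \frac{79}{404} \approx -0.19554$)
$\frac{1}{q{\left(H,15 \right)} + A} = \frac{1}{221 + i \sqrt{2465}}$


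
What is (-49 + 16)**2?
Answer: 1089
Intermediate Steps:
(-49 + 16)**2 = (-33)**2 = 1089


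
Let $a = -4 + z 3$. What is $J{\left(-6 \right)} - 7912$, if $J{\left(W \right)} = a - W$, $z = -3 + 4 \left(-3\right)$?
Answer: $-7955$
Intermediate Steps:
$z = -15$ ($z = -3 - 12 = -15$)
$a = -49$ ($a = -4 - 45 = -49$)
$J{\left(W \right)} = -49 - W$
$J{\left(-6 \right)} - 7912 = \left(-49 - -6\right) - 7912 = \left(-49 + 6\right) - 7912 = -43 - 7912 = -7955$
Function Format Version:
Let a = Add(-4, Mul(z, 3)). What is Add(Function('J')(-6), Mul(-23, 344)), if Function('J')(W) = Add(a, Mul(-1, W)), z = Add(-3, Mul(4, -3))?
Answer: -7955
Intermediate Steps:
z = -15 (z = Add(-3, -12) = -15)
a = -49 (a = Add(-4, Mul(-15, 3)) = Add(-4, -45) = -49)
Function('J')(W) = Add(-49, Mul(-1, W))
Add(Function('J')(-6), Mul(-23, 344)) = Add(Add(-49, Mul(-1, -6)), Mul(-23, 344)) = Add(Add(-49, 6), -7912) = Add(-43, -7912) = -7955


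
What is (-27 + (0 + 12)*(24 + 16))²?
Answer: 205209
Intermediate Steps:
(-27 + (0 + 12)*(24 + 16))² = (-27 + 12*40)² = (-27 + 480)² = 453² = 205209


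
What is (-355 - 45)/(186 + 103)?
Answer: -400/289 ≈ -1.3841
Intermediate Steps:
(-355 - 45)/(186 + 103) = -400/289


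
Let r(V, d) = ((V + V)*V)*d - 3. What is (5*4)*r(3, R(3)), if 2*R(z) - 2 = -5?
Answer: -600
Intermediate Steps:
R(z) = -3/2 (R(z) = 1 + (½)*(-5) = 1 - 5/2 = -3/2)
r(V, d) = -3 + 2*d*V² (r(V, d) = ((2*V)*V)*d - 3 = (2*V²)*d - 3 = 2*d*V² - 3 = -3 + 2*d*V²)
(5*4)*r(3, R(3)) = (5*4)*(-3 + 2*(-3/2)*3²) = 20*(-3 + 2*(-3/2)*9) = 20*(-3 - 27) = 20*(-30) = -600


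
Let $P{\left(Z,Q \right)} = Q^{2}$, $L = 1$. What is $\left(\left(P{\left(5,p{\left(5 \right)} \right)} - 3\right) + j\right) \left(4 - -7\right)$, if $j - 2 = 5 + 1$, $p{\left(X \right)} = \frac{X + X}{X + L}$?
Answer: $\frac{770}{9} \approx 85.556$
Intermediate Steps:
$p{\left(X \right)} = \frac{2 X}{1 + X}$ ($p{\left(X \right)} = \frac{X + X}{X + 1} = \frac{2 X}{1 + X}$)
$j = 8$ ($j = 2 + \left(5 + 1\right) = 2 + 6 = 8$)
$\left(\left(P{\left(5,p{\left(5 \right)} \right)} - 3\right) + j\right) \left(4 - -7\right) = \left(\left(\left(2 \cdot 5 \frac{1}{1 + 5}\right)^{2} - 3\right) + 8\right) \left(4 - -7\right) = \left(\left(\left(2 \cdot 5 \cdot \frac{1}{6}\right)^{2} - 3\right) + 8\right) \left(4 + 7\right) = \left(\left(\left(2 \cdot 5 \cdot \frac{1}{6}\right)^{2} - 3\right) + 8\right) 11 = \left(\left(\left(\frac{5}{3}\right)^{2} - 3\right) + 8\right) 11 = \left(\left(\frac{25}{9} - 3\right) + 8\right) 11 = \left(- \frac{2}{9} + 8\right) 11 = \frac{70}{9} \cdot 11 = \frac{770}{9}$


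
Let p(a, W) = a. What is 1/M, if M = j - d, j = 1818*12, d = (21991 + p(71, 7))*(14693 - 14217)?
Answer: -1/10479696 ≈ -9.5423e-8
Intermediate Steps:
d = 10501512 (d = (21991 + 71)*(14693 - 14217) = 22062*476 = 10501512)
j = 21816
M = -10479696 (M = 21816 - 1*10501512 = 21816 - 10501512 = -10479696)
1/M = 1/(-10479696) = -1/10479696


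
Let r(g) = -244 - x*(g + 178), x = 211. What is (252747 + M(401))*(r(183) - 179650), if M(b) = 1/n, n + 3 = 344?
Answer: -22069404505320/341 ≈ -6.4720e+10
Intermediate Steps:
n = 341 (n = -3 + 344 = 341)
r(g) = -37802 - 211*g (r(g) = -244 - 211*(g + 178) = -244 - 211*(178 + g) = -244 - (37558 + 211*g) = -244 + (-37558 - 211*g) = -37802 - 211*g)
M(b) = 1/341
(252747 + M(401))*(r(183) - 179650) = (252747 + 1/341)*((-37802 - 211*183) - 179650) = 86186728*((-37802 - 38613) - 179650)/341 = 86186728*(-76415 - 179650)/341 = (86186728/341)*(-256065) = -22069404505320/341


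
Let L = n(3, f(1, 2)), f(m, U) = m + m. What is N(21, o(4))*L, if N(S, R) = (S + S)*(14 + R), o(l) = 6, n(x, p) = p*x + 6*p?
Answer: 15120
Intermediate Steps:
f(m, U) = 2*m
n(x, p) = 6*p + p*x
N(S, R) = 2*S*(14 + R) (N(S, R) = (2*S)*(14 + R) = 2*S*(14 + R))
L = 18 (L = (2*1)*(6 + 3) = 2*9 = 18)
N(21, o(4))*L = (2*21*(14 + 6))*18 = (2*21*20)*18 = 840*18 = 15120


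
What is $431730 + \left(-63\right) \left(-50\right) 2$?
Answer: $438030$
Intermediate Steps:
$431730 + \left(-63\right) \left(-50\right) 2 = 431730 + 3150 \cdot 2 = 431730 + 6300 = 438030$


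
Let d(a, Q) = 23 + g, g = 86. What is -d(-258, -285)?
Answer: -109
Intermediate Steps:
d(a, Q) = 109 (d(a, Q) = 23 + 86 = 109)
-d(-258, -285) = -1*109 = -109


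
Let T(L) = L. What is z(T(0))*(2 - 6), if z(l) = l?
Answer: 0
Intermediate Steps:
z(T(0))*(2 - 6) = 0*(2 - 6) = 0*(-4) = 0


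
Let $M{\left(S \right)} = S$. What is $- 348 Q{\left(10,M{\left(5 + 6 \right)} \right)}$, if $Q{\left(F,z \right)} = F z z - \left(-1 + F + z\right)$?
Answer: $-414120$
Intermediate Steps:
$Q{\left(F,z \right)} = 1 - F - z + F z^{2}$ ($Q{\left(F,z \right)} = F z^{2} - \left(-1 + F + z\right) = 1 - F - z + F z^{2}$)
$- 348 Q{\left(10,M{\left(5 + 6 \right)} \right)} = - 348 \left(1 - 10 - \left(5 + 6\right) + 10 \left(5 + 6\right)^{2}\right) = - 348 \left(1 - 10 - 11 + 10 \cdot 11^{2}\right) = - 348 \left(1 - 10 - 11 + 10 \cdot 121\right) = - 348 \left(1 - 10 - 11 + 1210\right) = \left(-348\right) 1190 = -414120$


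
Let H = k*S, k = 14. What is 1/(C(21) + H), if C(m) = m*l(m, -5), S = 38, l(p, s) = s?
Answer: 1/427 ≈ 0.0023419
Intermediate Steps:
C(m) = -5*m (C(m) = m*(-5) = -5*m)
H = 532 (H = 14*38 = 532)
1/(C(21) + H) = 1/(-5*21 + 532) = 1/(-105 + 532) = 1/427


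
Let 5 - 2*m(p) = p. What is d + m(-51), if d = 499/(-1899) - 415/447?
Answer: 7585582/282951 ≈ 26.809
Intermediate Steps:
m(p) = 5/2 - p/2
d = -337046/282951 (d = 499*(-1/1899) - 415*1/447 = -499/1899 - 415/447 = -337046/282951 ≈ -1.1912)
d + m(-51) = -337046/282951 + (5/2 - ½*(-51)) = -337046/282951 + (5/2 + 51/2) = -337046/282951 + 28 = 7585582/282951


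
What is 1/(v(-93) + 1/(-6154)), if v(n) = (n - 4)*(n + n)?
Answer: 6154/111030467 ≈ 5.5426e-5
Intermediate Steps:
v(n) = 2*n*(-4 + n) (v(n) = (-4 + n)*(2*n) = 2*n*(-4 + n))
1/(v(-93) + 1/(-6154)) = 1/(2*(-93)*(-4 - 93) + 1/(-6154)) = 1/(2*(-93)*(-97) - 1/6154) = 1/(18042 - 1/6154) = 1/(111030467/6154) = 6154/111030467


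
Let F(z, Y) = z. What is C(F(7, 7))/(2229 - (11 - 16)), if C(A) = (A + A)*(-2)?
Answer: -14/1117 ≈ -0.012534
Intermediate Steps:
C(A) = -4*A (C(A) = (2*A)*(-2) = -4*A)
C(F(7, 7))/(2229 - (11 - 16)) = (-4*7)/(2229 - (11 - 16)) = -28/(2229 - 1*(-5)) = -28/(2229 + 5) = -28/2234 = -28*1/2234 = -14/1117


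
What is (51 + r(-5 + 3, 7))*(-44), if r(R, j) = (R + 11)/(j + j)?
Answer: -15906/7 ≈ -2272.3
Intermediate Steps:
r(R, j) = (11 + R)/(2*j) (r(R, j) = (11 + R)/((2*j)) = (11 + R)*(1/(2*j)) = (11 + R)/(2*j))
(51 + r(-5 + 3, 7))*(-44) = (51 + (½)*(11 + (-5 + 3))/7)*(-44) = (51 + (½)*(⅐)*(11 - 2))*(-44) = (51 + (½)*(⅐)*9)*(-44) = (51 + 9/14)*(-44) = (723/14)*(-44) = -15906/7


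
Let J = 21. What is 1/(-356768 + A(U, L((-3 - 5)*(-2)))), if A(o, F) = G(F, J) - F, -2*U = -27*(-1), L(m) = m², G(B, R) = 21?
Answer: -1/357003 ≈ -2.8011e-6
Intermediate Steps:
U = -27/2 (U = -(-27)*(-1)/2 = -½*27 = -27/2 ≈ -13.500)
A(o, F) = 21 - F
1/(-356768 + A(U, L((-3 - 5)*(-2)))) = 1/(-356768 + (21 - ((-3 - 5)*(-2))²)) = 1/(-356768 + (21 - (-8*(-2))²)) = 1/(-356768 + (21 - 1*16²)) = 1/(-356768 + (21 - 1*256)) = 1/(-356768 + (21 - 256)) = 1/(-356768 - 235) = 1/(-357003) = -1/357003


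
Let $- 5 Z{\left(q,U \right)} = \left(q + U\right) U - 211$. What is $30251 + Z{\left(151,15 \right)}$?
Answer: $\frac{148976}{5} \approx 29795.0$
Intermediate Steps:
$Z{\left(q,U \right)} = \frac{211}{5} - \frac{U \left(U + q\right)}{5}$ ($Z{\left(q,U \right)} = - \frac{\left(q + U\right) U - 211}{5} = - \frac{\left(U + q\right) U - 211}{5} = - \frac{U \left(U + q\right) - 211}{5} = - \frac{-211 + U \left(U + q\right)}{5} = \frac{211}{5} - \frac{U \left(U + q\right)}{5}$)
$30251 + Z{\left(151,15 \right)} = 30251 - \left(- \frac{211}{5} + 45 + 453\right) = 30251 - \frac{2279}{5} = \frac{148976}{5}$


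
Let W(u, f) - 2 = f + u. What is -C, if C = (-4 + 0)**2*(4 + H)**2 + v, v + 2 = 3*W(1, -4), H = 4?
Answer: -1019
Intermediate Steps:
W(u, f) = 2 + f + u (W(u, f) = 2 + (f + u) = 2 + f + u)
v = -5 (v = -2 + 3*(2 - 4 + 1) = -2 + 3*(-1) = -2 - 3 = -5)
C = 1019 (C = (-4 + 0)**2*(4 + 4)**2 - 5 = (-4)**2*8**2 - 5 = 16*64 - 5 = 1024 - 5 = 1019)
-C = -1*1019 = -1019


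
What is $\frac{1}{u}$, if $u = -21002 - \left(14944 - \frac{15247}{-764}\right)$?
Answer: $- \frac{764}{27477991} \approx -2.7804 \cdot 10^{-5}$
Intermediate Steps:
$u = - \frac{27477991}{764}$ ($u = -21002 + \left(-14944 + 15247 \left(- \frac{1}{764}\right)\right) = -21002 - \frac{11432463}{764} = - \frac{27477991}{764} \approx -35966.0$)
$\frac{1}{u} = \frac{1}{- \frac{27477991}{764}} = - \frac{764}{27477991}$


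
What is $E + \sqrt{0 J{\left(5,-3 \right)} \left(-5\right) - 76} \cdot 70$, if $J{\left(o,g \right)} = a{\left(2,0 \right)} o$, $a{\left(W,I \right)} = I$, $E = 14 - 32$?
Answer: $-18 + 140 i \sqrt{19} \approx -18.0 + 610.25 i$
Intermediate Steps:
$E = -18$ ($E = 14 - 32 = -18$)
$J{\left(o,g \right)} = 0$ ($J{\left(o,g \right)} = 0 o = 0$)
$E + \sqrt{0 J{\left(5,-3 \right)} \left(-5\right) - 76} \cdot 70 = -18 + \sqrt{0 \cdot 0 \left(-5\right) - 76} \cdot 70 = -18 + \sqrt{0 \left(-5\right) - 76} \cdot 70 = -18 + \sqrt{0 - 76} \cdot 70 = -18 + \sqrt{-76} \cdot 70 = -18 + 2 i \sqrt{19} \cdot 70 = -18 + 140 i \sqrt{19}$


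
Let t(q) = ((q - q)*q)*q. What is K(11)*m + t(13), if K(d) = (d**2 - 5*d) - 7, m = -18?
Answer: -1062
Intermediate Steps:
t(q) = 0 (t(q) = (0*q)*q = 0*q = 0)
K(d) = -7 + d**2 - 5*d
K(11)*m + t(13) = (-7 + 11**2 - 5*11)*(-18) + 0 = (-7 + 121 - 55)*(-18) + 0 = 59*(-18) + 0 = -1062 + 0 = -1062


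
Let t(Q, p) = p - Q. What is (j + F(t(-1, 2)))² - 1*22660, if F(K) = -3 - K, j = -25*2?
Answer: -19524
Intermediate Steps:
j = -50
(j + F(t(-1, 2)))² - 1*22660 = (-50 + (-3 - (2 - 1*(-1))))² - 1*22660 = (-50 + (-3 - (2 + 1)))² - 22660 = (-50 + (-3 - 1*3))² - 22660 = (-50 + (-3 - 3))² - 22660 = (-50 - 6)² - 22660 = (-56)² - 22660 = 3136 - 22660 = -19524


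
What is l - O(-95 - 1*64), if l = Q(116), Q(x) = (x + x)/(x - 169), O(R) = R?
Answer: 8195/53 ≈ 154.62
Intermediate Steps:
Q(x) = 2*x/(-169 + x) (Q(x) = (2*x)/(-169 + x) = 2*x/(-169 + x))
l = -232/53 (l = 2*116/(-169 + 116) = 2*116/(-53) = 2*116*(-1/53) = -232/53 ≈ -4.3774)
l - O(-95 - 1*64) = -232/53 - (-95 - 1*64) = -232/53 - (-95 - 64) = -232/53 - 1*(-159) = -232/53 + 159 = 8195/53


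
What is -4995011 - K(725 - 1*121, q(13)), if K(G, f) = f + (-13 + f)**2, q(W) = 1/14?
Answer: -979054931/196 ≈ -4.9952e+6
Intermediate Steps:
q(W) = 1/14
-4995011 - K(725 - 1*121, q(13)) = -4995011 - (1/14 + (-13 + 1/14)**2) = -4995011 - (1/14 + (-181/14)**2) = -4995011 - (1/14 + 32761/196) = -4995011 - 1*32775/196 = -4995011 - 32775/196 = -979054931/196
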